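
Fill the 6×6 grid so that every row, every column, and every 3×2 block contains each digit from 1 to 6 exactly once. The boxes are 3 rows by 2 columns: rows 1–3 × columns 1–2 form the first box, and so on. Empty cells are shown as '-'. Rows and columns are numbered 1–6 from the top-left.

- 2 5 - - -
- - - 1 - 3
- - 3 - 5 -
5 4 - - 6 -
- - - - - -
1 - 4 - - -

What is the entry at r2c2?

r1c1 = 3: in row 1, 3 can only go here (every other open cell in that row sees a 3).
r2c2 = 5: in row 2, 5 can only go here (every other open cell in that row sees a 5).

5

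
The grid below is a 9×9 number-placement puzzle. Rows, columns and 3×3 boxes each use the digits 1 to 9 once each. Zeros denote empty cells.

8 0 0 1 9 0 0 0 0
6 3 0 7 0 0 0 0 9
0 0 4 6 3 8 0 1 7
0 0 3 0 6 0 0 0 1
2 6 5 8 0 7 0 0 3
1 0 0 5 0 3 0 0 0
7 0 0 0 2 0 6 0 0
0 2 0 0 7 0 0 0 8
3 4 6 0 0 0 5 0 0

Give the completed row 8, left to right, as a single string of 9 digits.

R3C7 = 2 (sole candidate).
R6C5 = 4 (sole candidate).
R7C9 = 4 (sole candidate).
R9C4 = 9 (sole candidate).
R9C6 = 1 (sole candidate).
R9C9 = 2 (sole candidate).
R2C5 = 5 (sole candidate).
R4C4 = 2 (sole candidate).
R4C6 = 9 (sole candidate).
R5C5 = 1 (sole candidate).
R6C9 = 6 (sole candidate).
R7C4 = 3 (sole candidate).
R7C6 = 5 (sole candidate).
R7C8 = 9 (sole candidate).
R8C4 = 4: row 8 has {2,7,8}; col 4 has {1,2,3,5,6,7,8,9}; box has {1,2,3,5,7,9} → only 4 remains.
R8C6 = 6: row 8 has {2,4,7,8}; col 6 has {1,3,5,7,8,9}; box has {1,2,3,4,5,7,9} → only 6 remains.
R8C8 = 3: row 8 has {2,4,6,7,8}; col 8 has {1,9}; box has {2,4,5,6,8,9} → only 3 remains.
R9C5 = 8 (sole candidate).
R9C8 = 7 (sole candidate).
R1C9 = 5 (sole candidate).
R4C1 = 4 (sole candidate).
R5C8 = 4 (sole candidate).
R8C7 = 1: row 8 has {2,3,4,6,7,8}; col 7 has {2,5,6}; box has {2,3,4,5,6,7,8,9} → only 1 remains.
R1C2 = 7 (sole candidate).
R1C3 = 2 (sole candidate).
R1C6 = 4 (sole candidate).
R1C7 = 3 (sole candidate).
R1C8 = 6 (sole candidate).
R2C3 = 1 (sole candidate).
R2C6 = 2 (sole candidate).
R2C8 = 8 (sole candidate).
R4C2 = 8 (sole candidate).
R4C7 = 7 (sole candidate).
R4C8 = 5 (sole candidate).
R5C7 = 9 (sole candidate).
R6C2 = 9 (sole candidate).
R6C3 = 7 (sole candidate).
R6C7 = 8 (sole candidate).
R6C8 = 2 (sole candidate).
R7C2 = 1 (sole candidate).
R7C3 = 8 (sole candidate).
R8C3 = 9: row 8 has {1,2,3,4,6,7,8}; col 3 has {1,2,3,4,5,6,7,8}; box has {1,2,3,4,6,7,8} → only 9 remains.
R2C7 = 4 (sole candidate).
R3C2 = 5 (sole candidate).
R8C1 = 5: row 8 has {1,2,3,4,6,7,8,9}; col 1 has {1,2,3,4,6,7,8}; box has {1,2,3,4,6,7,8,9} → only 5 remains.

529476138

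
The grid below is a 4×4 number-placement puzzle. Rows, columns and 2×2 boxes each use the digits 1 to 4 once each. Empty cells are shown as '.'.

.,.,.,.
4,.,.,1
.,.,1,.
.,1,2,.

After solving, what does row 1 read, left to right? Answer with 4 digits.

r2c3 = 3: row 2 has {1,4}; col 3 has {1,2}; box has {1} → only 3 remains.
r4c1 = 3: row 4 has {1,2}; col 1 has {4}; box has {1} → only 3 remains.
r4c4 = 4: row 4 has {1,2,3}; col 4 has {1}; box has {1,2} → only 4 remains.
r1c3 = 4: row 1 has {}; col 3 has {1,2,3}; box has {1,3} → only 4 remains.
r1c4 = 2: row 1 has {4}; col 4 has {1,4}; box has {1,3,4} → only 2 remains.
r2c2 = 2: row 2 has {1,3,4}; col 2 has {1}; box has {4} → only 2 remains.
r3c1 = 2: row 3 has {1}; col 1 has {3,4}; box has {1,3} → only 2 remains.
r3c2 = 4: row 3 has {1,2}; col 2 has {1,2}; box has {1,2,3} → only 4 remains.
r3c4 = 3: row 3 has {1,2,4}; col 4 has {1,2,4}; box has {1,2,4} → only 3 remains.
r1c1 = 1: row 1 has {2,4}; col 1 has {2,3,4}; box has {2,4} → only 1 remains.
r1c2 = 3: row 1 has {1,2,4}; col 2 has {1,2,4}; box has {1,2,4} → only 3 remains.

1342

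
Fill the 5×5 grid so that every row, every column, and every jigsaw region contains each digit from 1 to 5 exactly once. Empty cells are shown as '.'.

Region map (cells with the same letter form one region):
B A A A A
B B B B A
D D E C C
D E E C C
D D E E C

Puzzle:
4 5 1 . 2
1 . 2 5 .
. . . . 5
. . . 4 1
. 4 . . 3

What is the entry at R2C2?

R1C4 = 3 (sole candidate).
R2C2 = 3: row 2 has {1,2,5}; col 2 has {4,5}; region has {1,2,4,5} → only 3 remains.

3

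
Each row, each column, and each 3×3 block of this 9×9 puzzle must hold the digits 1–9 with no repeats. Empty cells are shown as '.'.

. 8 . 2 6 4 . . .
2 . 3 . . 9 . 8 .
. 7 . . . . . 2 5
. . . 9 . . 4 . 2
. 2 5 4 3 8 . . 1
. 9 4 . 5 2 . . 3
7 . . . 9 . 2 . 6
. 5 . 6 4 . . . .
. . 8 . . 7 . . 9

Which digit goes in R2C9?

4

R1C9 = 7 (sole candidate).
R2C9 = 4: row 2 has {2,3,8,9}; col 9 has {1,2,3,5,6,7,9}; box has {2,5,7,8} → only 4 remains.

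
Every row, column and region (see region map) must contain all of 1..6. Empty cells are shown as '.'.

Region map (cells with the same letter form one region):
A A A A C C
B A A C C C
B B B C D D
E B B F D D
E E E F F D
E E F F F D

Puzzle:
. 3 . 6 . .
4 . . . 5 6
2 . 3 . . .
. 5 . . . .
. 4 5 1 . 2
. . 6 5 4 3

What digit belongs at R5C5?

3

R3C4 = 4 (sole candidate).
R4C3 = 1 (sole candidate).
R4C5 = 6 (sole candidate).
R4C6 = 4 (sole candidate).
R5C5 = 3: row 5 has {1,2,4,5}; col 5 has {4,5,6}; region has {1,4,5,6} → only 3 remains.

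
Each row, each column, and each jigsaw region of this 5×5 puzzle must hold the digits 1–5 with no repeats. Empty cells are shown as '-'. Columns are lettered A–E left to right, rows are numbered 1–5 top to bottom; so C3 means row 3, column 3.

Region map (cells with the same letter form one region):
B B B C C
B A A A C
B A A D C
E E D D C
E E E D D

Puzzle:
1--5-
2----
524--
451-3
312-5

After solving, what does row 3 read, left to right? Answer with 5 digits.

52431

C1 = 3: row 1 has {1,5}; col 3 has {1,2,4}; region has {1,2,5} → only 3 remains.
B2 = 3: row 2 has {2}; col 2 has {1,2,5}; region has {2,4} → only 3 remains.
C2 = 5: row 2 has {2,3}; col 3 has {1,2,3,4}; region has {2,3,4} → only 5 remains.
D2 = 1: row 2 has {2,3,5}; col 4 has {5}; region has {2,3,4,5} → only 1 remains.
E2 = 4: row 2 has {1,2,3,5}; col 5 has {3,5}; region has {3,5} → only 4 remains.
D3 = 3: row 3 has {2,4,5}; col 4 has {1,5}; region has {1,5} → only 3 remains.
E3 = 1: row 3 has {2,3,4,5}; col 5 has {3,4,5}; region has {3,4,5} → only 1 remains.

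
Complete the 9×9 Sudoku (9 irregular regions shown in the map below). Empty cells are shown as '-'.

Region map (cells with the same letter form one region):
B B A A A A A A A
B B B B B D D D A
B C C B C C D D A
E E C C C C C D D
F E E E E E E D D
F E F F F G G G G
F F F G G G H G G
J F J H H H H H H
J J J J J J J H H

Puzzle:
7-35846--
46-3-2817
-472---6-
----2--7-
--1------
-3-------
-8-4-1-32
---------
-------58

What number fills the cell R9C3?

2

R1C8 = 2 (hidden single in row 1).
R4C9 = 4 (hidden single in row 4).
R5C8 = 9 (sole candidate).
R6C8 = 8 (sole candidate).
R8C8 = 4 (sole candidate).
R3C1 = 8 (hidden single in region B).
R8C3 = 8 (hidden single in row 8).
R1C2 = 1 (hidden single in region B).
R1C9 = 9 (sole candidate).
R3C9 = 1 (sole candidate).
R5C1 = 3 (hidden single in region F).
R5C9 = 5 (sole candidate).
R6C9 = 6 (sole candidate).
R8C9 = 3 (sole candidate).
R3C7 = 3 (sole candidate).
R4C6 = 3 (hidden single in row 4).
R4C4 = 8 (hidden single in row 4).
R4C7 = 1 (hidden single in row 4).
R5C6 = 8 (hidden single in row 5).
R9C5 = 3 (hidden single in row 9).
R6C7 = 5 (hidden single in column 7).
R3C6 = 5 (hidden single in column 6).
R3C5 = 9 (sole candidate).
R4C3 = 6 (sole candidate).
R7C5 = 7 (sole candidate).
R7C7 = 9 (sole candidate).
R2C5 = 5 (sole candidate).
R6C6 = 9 (sole candidate).
R7C3 = 5 (sole candidate).
R2C3 = 9 (sole candidate).
R7C1 = 6 (sole candidate).
R6C4 = 7 (hidden single in row 6).
R5C4 = 6 (sole candidate).
R5C5 = 4 (sole candidate).
R6C5 = 1 (sole candidate).
R8C4 = 1 (sole candidate).
R8C5 = 6 (sole candidate).
R8C6 = 7 (sole candidate).
R8C7 = 2 (sole candidate).
R9C4 = 9 (sole candidate).
R9C6 = 6 (sole candidate).
R5C7 = 7 (sole candidate).
R6C1 = 2 (sole candidate).
R6C3 = 4 (sole candidate).
R8C1 = 5 (sole candidate).
R8C2 = 9 (sole candidate).
R9C1 = 1 (sole candidate).
R9C3 = 2: row 9 has {1,3,5,6,8,9}; col 3 has {1,3,4,5,6,7,8,9}; region has {1,3,5,6,8,9} → only 2 remains.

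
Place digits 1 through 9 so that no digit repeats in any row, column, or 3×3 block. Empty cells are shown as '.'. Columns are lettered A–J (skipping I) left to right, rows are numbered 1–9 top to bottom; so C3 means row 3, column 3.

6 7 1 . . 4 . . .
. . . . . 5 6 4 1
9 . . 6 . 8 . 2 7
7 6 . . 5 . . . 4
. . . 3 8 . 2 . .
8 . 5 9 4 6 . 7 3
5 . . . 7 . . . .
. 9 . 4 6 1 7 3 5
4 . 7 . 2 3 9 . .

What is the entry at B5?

4

D1 = 2: row 1 has {1,4,6,7}; col 4 has {3,4,6,9}; box has {4,5,6,8} → only 2 remains.
D2 = 7: row 2 has {1,4,5,6}; col 4 has {2,3,4,6,9}; box has {2,4,5,6,8} → only 7 remains.
D4 = 1: row 4 has {4,5,6,7}; col 4 has {2,3,4,6,7,9}; box has {3,4,5,6,8,9} → only 1 remains.
F4 = 2: row 4 has {1,4,5,6,7}; col 6 has {1,3,4,5,6,8}; box has {1,3,4,5,6,8,9} → only 2 remains.
G4 = 8: row 4 has {1,2,4,5,6,7}; col 7 has {2,6,7,9}; box has {2,3,4,7} → only 8 remains.
H4 = 9: row 4 has {1,2,4,5,6,7,8}; col 8 has {2,3,4,7}; box has {2,3,4,7,8} → only 9 remains.
A5 = 1: row 5 has {2,3,8}; col 1 has {4,5,6,7,8,9}; box has {5,6,7,8} → only 1 remains.
B5 = 4: row 5 has {1,2,3,8}; col 2 has {6,7,9}; box has {1,5,6,7,8} → only 4 remains.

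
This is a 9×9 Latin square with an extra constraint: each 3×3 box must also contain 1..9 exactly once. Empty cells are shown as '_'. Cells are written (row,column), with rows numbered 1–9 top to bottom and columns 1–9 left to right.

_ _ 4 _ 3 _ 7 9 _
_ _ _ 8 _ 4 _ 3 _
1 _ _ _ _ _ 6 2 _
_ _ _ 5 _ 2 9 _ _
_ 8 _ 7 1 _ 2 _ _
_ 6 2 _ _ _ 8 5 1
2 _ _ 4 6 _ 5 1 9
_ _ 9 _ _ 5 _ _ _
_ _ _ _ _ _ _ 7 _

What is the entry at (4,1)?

3

(2,7) = 1 (sole candidate).
(2,9) = 5 (sole candidate).
(3,4) = 9 (sole candidate).
(3,6) = 7 (sole candidate).
(6,4) = 3 (sole candidate).
(6,6) = 9 (sole candidate).
(1,9) = 8 (sole candidate).
(2,5) = 2 (sole candidate).
(3,5) = 5 (sole candidate).
(3,9) = 4 (sole candidate).
(5,6) = 6 (sole candidate).
(5,8) = 4 (sole candidate).
(5,9) = 3 (sole candidate).
(6,5) = 4 (sole candidate).
(1,6) = 1 (sole candidate).
(3,2) = 3 (sole candidate).
(3,3) = 8 (sole candidate).
(4,5) = 8 (sole candidate).
(4,8) = 6 (sole candidate).
(4,9) = 7 (sole candidate).
(5,3) = 5 (sole candidate).
(6,1) = 7 (sole candidate).
(7,2) = 7 (sole candidate).
(7,3) = 3 (sole candidate).
(7,6) = 8 (sole candidate).
(8,5) = 7 (sole candidate).
(8,8) = 8 (sole candidate).
(9,5) = 9 (sole candidate).
(9,6) = 3 (sole candidate).
(9,7) = 4 (sole candidate).
(1,4) = 6 (sole candidate).
(2,2) = 9 (sole candidate).
(4,3) = 1 (sole candidate).
(5,1) = 9 (sole candidate).
(8,7) = 3 (sole candidate).
(9,3) = 6 (sole candidate).
(9,9) = 2 (sole candidate).
(1,1) = 5 (sole candidate).
(1,2) = 2 (sole candidate).
(2,1) = 6 (sole candidate).
(2,3) = 7 (sole candidate).
(4,2) = 4 (sole candidate).
(8,1) = 4 (sole candidate).
(8,2) = 1 (sole candidate).
(8,4) = 2 (sole candidate).
(8,9) = 6 (sole candidate).
(9,1) = 8 (sole candidate).
(9,2) = 5 (sole candidate).
(9,4) = 1 (sole candidate).
(4,1) = 3: row 4 has {1,2,4,5,6,7,8,9}; col 1 has {1,2,4,5,6,7,8,9}; box has {1,2,4,5,6,7,8,9} → only 3 remains.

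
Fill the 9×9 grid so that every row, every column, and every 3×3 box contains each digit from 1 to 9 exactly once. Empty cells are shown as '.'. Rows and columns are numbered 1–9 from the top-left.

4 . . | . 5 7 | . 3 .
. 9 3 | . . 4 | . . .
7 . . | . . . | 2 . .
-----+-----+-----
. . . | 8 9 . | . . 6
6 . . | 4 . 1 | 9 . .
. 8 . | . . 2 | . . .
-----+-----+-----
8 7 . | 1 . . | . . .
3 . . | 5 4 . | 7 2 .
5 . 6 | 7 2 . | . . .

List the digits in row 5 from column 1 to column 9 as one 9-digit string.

635471982

r8c2 = 1: row 8 has {2,3,4,5,7}; col 2 has {7,8,9}; box has {3,5,6,7,8} → only 1 remains.
r8c3 = 9: row 8 has {1,2,3,4,5,7}; col 3 has {3,6}; box has {1,3,5,6,7,8} → only 9 remains.
r8c9 = 8: row 8 has {1,2,3,4,5,7,9}; col 9 has {6}; box has {2,7} → only 8 remains.
r9c2 = 4: row 9 has {2,5,6,7}; col 2 has {1,7,8,9}; box has {1,3,5,6,7,8,9} → only 4 remains.
r7c3 = 2: row 7 has {1,7,8}; col 3 has {3,6,9}; box has {1,3,4,5,6,7,8,9} → only 2 remains.
r8c6 = 6: row 8 has {1,2,3,4,5,7,8,9}; col 6 has {1,2,4,7}; box has {1,2,4,5,7} → only 6 remains.
r7c5 = 3: row 7 has {1,2,7,8}; col 5 has {2,4,5,9}; box has {1,2,4,5,6,7} → only 3 remains.
r7c6 = 9: row 7 has {1,2,3,7,8}; col 6 has {1,2,4,6,7}; box has {1,2,3,4,5,6,7} → only 9 remains.
r9c6 = 8: row 9 has {2,4,5,6,7}; col 6 has {1,2,4,6,7,9}; box has {1,2,3,4,5,6,7,9} → only 8 remains.
r3c6 = 3: row 3 has {2,7}; col 6 has {1,2,4,6,7,8,9}; box has {4,5,7} → only 3 remains.
r4c6 = 5: row 4 has {6,8,9}; col 6 has {1,2,3,4,6,7,8,9}; box has {1,2,4,8,9} → only 5 remains.
r5c5 = 7: row 5 has {1,4,6,9}; col 5 has {2,3,4,5,9}; box has {1,2,4,5,8,9} → only 7 remains.
r6c5 = 6: row 6 has {2,8}; col 5 has {2,3,4,5,7,9}; box has {1,2,4,5,7,8,9} → only 6 remains.
r5c3 = 5: row 5 has {1,4,6,7,9}; col 3 has {2,3,6,9}; box has {6,8} → only 5 remains.
r5c8 = 8: row 5 has {1,4,5,6,7,9}; col 8 has {2,3}; box has {6,9} → only 8 remains.
r6c4 = 3: row 6 has {2,6,8}; col 4 has {1,4,5,7,8}; box has {1,2,4,5,6,7,8,9} → only 3 remains.
r6c1 = 9: in row 6, 9 can only go here (every other open cell in that row sees a 9).
r3c2 = 5: in column 2, 5 can only go here (every other open cell in that column sees a 5).
r1c2 = 6: in column 2, 6 can only go here (every other open cell in that column sees a 6).
r1c4 = 2: in row 1, 2 can only go here (every other open cell in that row sees a 2).
r2c4 = 6: row 2 has {3,4,9}; col 4 has {1,2,3,4,5,7,8}; box has {2,3,4,5,7} → only 6 remains.
r3c4 = 9: row 3 has {2,3,5,7}; col 4 has {1,2,3,4,5,6,7,8}; box has {2,3,4,5,6,7} → only 9 remains.
r1c9 = 9: in row 1, 9 can only go here (every other open cell in that row sees a 9).
r2c1 = 2: in row 2, 2 can only go here (every other open cell in that row sees a 2).
r4c1 = 1: row 4 has {5,6,8,9}; col 1 has {2,3,4,5,6,7,8,9}; box has {5,6,8,9} → only 1 remains.
r3c8 = 6: in row 3, 6 can only go here (every other open cell in that row sees a 6).
r3c9 = 4: in row 3, 4 can only go here (every other open cell in that row sees a 4).
r7c9 = 5: row 7 has {1,2,3,7,8,9}; col 9 has {4,6,8,9}; box has {2,7,8} → only 5 remains.
r7c8 = 4: row 7 has {1,2,3,5,7,8,9}; col 8 has {2,3,6,8}; box has {2,5,7,8} → only 4 remains.
r4c8 = 7: row 4 has {1,5,6,8,9}; col 8 has {2,3,4,6,8}; box has {6,8,9} → only 7 remains.
r6c9 = 1: row 6 has {2,3,6,8,9}; col 9 has {4,5,6,8,9}; box has {6,7,8,9} → only 1 remains.
r7c7 = 6: row 7 has {1,2,3,4,5,7,8,9}; col 7 has {2,7,9}; box has {2,4,5,7,8} → only 6 remains.
r9c9 = 3: row 9 has {2,4,5,6,7,8}; col 9 has {1,4,5,6,8,9}; box has {2,4,5,6,7,8} → only 3 remains.
r2c9 = 7: row 2 has {2,3,4,6,9}; col 9 has {1,3,4,5,6,8,9}; box has {2,3,4,6,9} → only 7 remains.
r4c3 = 4: row 4 has {1,5,6,7,8,9}; col 3 has {2,3,5,6,9}; box has {1,5,6,8,9} → only 4 remains.
r4c7 = 3: row 4 has {1,4,5,6,7,8,9}; col 7 has {2,6,7,9}; box has {1,6,7,8,9} → only 3 remains.
r5c9 = 2: row 5 has {1,4,5,6,7,8,9}; col 9 has {1,3,4,5,6,7,8,9}; box has {1,3,6,7,8,9} → only 2 remains.
r6c3 = 7: row 6 has {1,2,3,6,8,9}; col 3 has {2,3,4,5,6,9}; box has {1,4,5,6,8,9} → only 7 remains.
r6c8 = 5: row 6 has {1,2,3,6,7,8,9}; col 8 has {2,3,4,6,7,8}; box has {1,2,3,6,7,8,9} → only 5 remains.
r9c7 = 1: row 9 has {2,3,4,5,6,7,8}; col 7 has {2,3,6,7,9}; box has {2,3,4,5,6,7,8} → only 1 remains.
r9c8 = 9: row 9 has {1,2,3,4,5,6,7,8}; col 8 has {2,3,4,5,6,7,8}; box has {1,2,3,4,5,6,7,8} → only 9 remains.
r1c7 = 8: row 1 has {2,3,4,5,6,7,9}; col 7 has {1,2,3,6,7,9}; box has {2,3,4,6,7,9} → only 8 remains.
r2c7 = 5: row 2 has {2,3,4,6,7,9}; col 7 has {1,2,3,6,7,8,9}; box has {2,3,4,6,7,8,9} → only 5 remains.
r2c8 = 1: row 2 has {2,3,4,5,6,7,9}; col 8 has {2,3,4,5,6,7,8,9}; box has {2,3,4,5,6,7,8,9} → only 1 remains.
r4c2 = 2: row 4 has {1,3,4,5,6,7,8,9}; col 2 has {1,4,5,6,7,8,9}; box has {1,4,5,6,7,8,9} → only 2 remains.
r5c2 = 3: row 5 has {1,2,4,5,6,7,8,9}; col 2 has {1,2,4,5,6,7,8,9}; box has {1,2,4,5,6,7,8,9} → only 3 remains.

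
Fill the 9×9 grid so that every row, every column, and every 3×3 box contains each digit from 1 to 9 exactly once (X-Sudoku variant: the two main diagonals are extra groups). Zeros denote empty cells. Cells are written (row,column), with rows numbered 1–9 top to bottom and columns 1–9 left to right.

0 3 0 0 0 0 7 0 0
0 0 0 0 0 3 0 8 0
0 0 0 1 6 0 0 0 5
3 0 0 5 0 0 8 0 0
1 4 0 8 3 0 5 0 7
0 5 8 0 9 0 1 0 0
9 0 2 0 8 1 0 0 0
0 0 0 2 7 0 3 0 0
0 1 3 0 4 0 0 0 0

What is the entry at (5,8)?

(8,2) = 6: row 8 has {2,3,7}; col 2 has {1,3,4,5}; box has {1,2,3,9}; anti-diagonal has {2,3,8} → only 6 remains.
(7,2) = 7: row 7 has {1,2,8,9}; col 2 has {1,3,4,5,6}; box has {1,2,3,6,9} → only 7 remains.
(9,1) = 5: row 9 has {1,3,4}; col 1 has {1,3,9}; box has {1,2,3,6,7,9}; anti-diagonal has {2,3,6,8} → only 5 remains.
(8,3) = 4: row 8 has {2,3,6,7}; col 3 has {2,3,8}; box has {1,2,3,5,6,7,9} → only 4 remains.
(8,1) = 8: row 8 has {2,3,4,6,7}; col 1 has {1,3,5,9}; box has {1,2,3,4,5,6,7,9} → only 8 remains.
(1,6) = 8: in row 1, 8 can only go here (every other open cell in that row sees an 8).
(3,8) = 3: in row 3, 3 can only go here (every other open cell in that row sees a 3).
(3,2) = 8: in row 3, 8 can only go here (every other open cell in that row sees an 8).
(4,5) = 1: in row 4, 1 can only go here (every other open cell in that row sees a 1).
(6,9) = 3: in row 6, 3 can only go here (every other open cell in that row sees a 3).
(7,4) = 3: in row 7, 3 can only go here (every other open cell in that row sees a 3).
(7,8) = 5: in row 7, 5 can only go here (every other open cell in that row sees a 5).
(8,6) = 5: in row 8, 5 can only go here (every other open cell in that row sees a 5).
(9,8) = 7: in row 9, 7 can only go here (every other open cell in that row sees a 7).
(9,9) = 8: in row 9, 8 can only go here (every other open cell in that row sees an 8).
(9,7) = 2: in row 9, 2 can only go here (every other open cell in that row sees a 2).
(9,4) = 6: in column 4, 6 can only go here (every other open cell in that column sees a 6).
(9,6) = 9: row 9 has {1,2,3,4,5,6,7,8}; col 6 has {1,3,5,8}; box has {1,2,3,4,5,6,7,8} → only 9 remains.
(8,8) = 1: in main diagonal, 1 can only go here (every other open cell in that diagonal sees a 1).
(8,9) = 9: row 8 has {1,2,3,4,5,6,7,8}; col 9 has {3,5,7,8}; box has {1,2,3,5,7,8} → only 9 remains.
(1,9) = 1: in anti-diagonal, 1 can only go here (every other open cell in that diagonal sees a 1).
(3,7) = 9: in anti-diagonal, 9 can only go here (every other open cell in that diagonal sees a 9).
(3,3) = 7: row 3 has {1,3,5,6,8,9}; col 3 has {2,3,4,8}; box has {3,8}; main diagonal has {1,3,5,8} → only 7 remains.
(2,3) = 1: in row 2, 1 can only go here (every other open cell in that row sees a 1).
(2,4) = 7: in row 2, 7 can only go here (every other open cell in that row sees a 7).
(6,4) = 4: row 6 has {1,3,5,8,9}; col 4 has {1,2,3,5,6,7,8}; box has {1,3,5,8,9}; anti-diagonal has {1,2,3,5,6,8,9} → only 4 remains.
(1,4) = 9: row 1 has {1,3,7,8}; col 4 has {1,2,3,4,5,6,7,8}; box has {1,3,6,7,8} → only 9 remains.
(4,6) = 7: row 4 has {1,3,5,8}; col 6 has {1,3,5,8,9}; box has {1,3,4,5,8,9}; anti-diagonal has {1,2,3,4,5,6,8,9} → only 7 remains.
(2,5) = 5: in row 2, 5 can only go here (every other open cell in that row sees a 5).
(2,2) = 9: in row 2, 9 can only go here (every other open cell in that row sees a 9).
(1,5) = 2: row 1 has {1,3,7,8,9}; col 5 has {1,3,4,5,6,7,8,9}; box has {1,3,5,6,7,8,9} → only 2 remains.
(3,6) = 4: row 3 has {1,3,5,6,7,8,9}; col 6 has {1,3,5,7,8,9}; box has {1,2,3,5,6,7,8,9} → only 4 remains.
(4,2) = 2: row 4 has {1,3,5,7,8}; col 2 has {1,3,4,5,6,7,8,9}; box has {1,3,4,5,8} → only 2 remains.
(3,1) = 2: row 3 has {1,3,4,5,6,7,8,9}; col 1 has {1,3,5,8,9}; box has {1,3,7,8,9} → only 2 remains.
(1,3) = 5: in row 1, 5 can only go here (every other open cell in that row sees a 5).
(2,9) = 2: in row 2, 2 can only go here (every other open cell in that row sees a 2).
(6,1) = 7: in row 6, 7 can only go here (every other open cell in that row sees a 7).
(6,6) = 2: in main diagonal, 2 can only go here (every other open cell in that diagonal sees a 2).
(5,6) = 6: row 5 has {1,3,4,5,7,8}; col 6 has {1,2,3,4,5,7,8,9}; box has {1,2,3,4,5,7,8,9} → only 6 remains.
(6,8) = 6: row 6 has {1,2,3,4,5,7,8,9}; col 8 has {1,3,5,7,8}; box has {1,3,5,7,8} → only 6 remains.
(1,8) = 4: row 1 has {1,2,3,5,7,8,9}; col 8 has {1,3,5,6,7,8}; box has {1,2,3,5,7,8,9} → only 4 remains.
(2,7) = 6: row 2 has {1,2,3,5,7,8,9}; col 7 has {1,2,3,5,7,8,9}; box has {1,2,3,4,5,7,8,9} → only 6 remains.
(4,8) = 9: row 4 has {1,2,3,5,7,8}; col 8 has {1,3,4,5,6,7,8}; box has {1,3,5,6,7,8} → only 9 remains.
(4,9) = 4: row 4 has {1,2,3,5,7,8,9}; col 9 has {1,2,3,5,7,8,9}; box has {1,3,5,6,7,8,9} → only 4 remains.
(5,3) = 9: row 5 has {1,3,4,5,6,7,8}; col 3 has {1,2,3,4,5,7,8}; box has {1,2,3,4,5,7,8} → only 9 remains.
(5,8) = 2: row 5 has {1,3,4,5,6,7,8,9}; col 8 has {1,3,4,5,6,7,8,9}; box has {1,3,4,5,6,7,8,9} → only 2 remains.

2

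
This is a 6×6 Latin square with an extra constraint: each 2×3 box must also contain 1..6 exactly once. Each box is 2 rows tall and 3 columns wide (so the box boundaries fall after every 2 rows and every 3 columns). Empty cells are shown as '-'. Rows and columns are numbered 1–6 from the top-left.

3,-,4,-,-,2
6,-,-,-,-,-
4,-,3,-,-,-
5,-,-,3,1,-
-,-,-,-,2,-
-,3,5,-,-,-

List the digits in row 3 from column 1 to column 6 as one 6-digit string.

r5c1 = 1 (sole candidate).
r5c3 = 6 (sole candidate).
r6c1 = 2 (sole candidate).
r4c3 = 2 (sole candidate).
r5c2 = 4 (sole candidate).
r5c4 = 5 (sole candidate).
r5c6 = 3 (sole candidate).
r2c3 = 1 (sole candidate).
r2c4 = 4 (sole candidate).
r2c6 = 5 (sole candidate).
r3c6 = 6: row 3 has {3,4}; col 6 has {2,3,5}; box has {1,3} → only 6 remains.
r4c2 = 6 (sole candidate).
r4c6 = 4 (sole candidate).
r6c6 = 1 (sole candidate).
r1c2 = 5 (sole candidate).
r1c5 = 6 (sole candidate).
r2c2 = 2 (sole candidate).
r2c5 = 3 (sole candidate).
r3c2 = 1: row 3 has {3,4,6}; col 2 has {2,3,4,5,6}; box has {2,3,4,5,6} → only 1 remains.
r3c4 = 2: row 3 has {1,3,4,6}; col 4 has {3,4,5}; box has {1,3,4,6} → only 2 remains.
r3c5 = 5: row 3 has {1,2,3,4,6}; col 5 has {1,2,3,6}; box has {1,2,3,4,6} → only 5 remains.

413256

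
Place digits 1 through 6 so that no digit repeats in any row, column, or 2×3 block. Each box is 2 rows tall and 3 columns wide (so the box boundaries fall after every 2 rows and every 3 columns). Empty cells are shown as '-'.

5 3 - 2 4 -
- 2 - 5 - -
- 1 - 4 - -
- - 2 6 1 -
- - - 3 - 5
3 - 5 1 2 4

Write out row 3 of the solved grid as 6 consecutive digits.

row 3, column 1 = 6: row 3 has {1,4}; col 1 has {3,5}; box has {1,2} → only 6 remains.
row 3, column 3 = 3: row 3 has {1,4,6}; col 3 has {2,5}; box has {1,2,6} → only 3 remains.
row 3, column 5 = 5: row 3 has {1,3,4,6}; col 5 has {1,2,4}; box has {1,4,6} → only 5 remains.
row 3, column 6 = 2: row 3 has {1,3,4,5,6}; col 6 has {4,5}; box has {1,4,5,6} → only 2 remains.

613452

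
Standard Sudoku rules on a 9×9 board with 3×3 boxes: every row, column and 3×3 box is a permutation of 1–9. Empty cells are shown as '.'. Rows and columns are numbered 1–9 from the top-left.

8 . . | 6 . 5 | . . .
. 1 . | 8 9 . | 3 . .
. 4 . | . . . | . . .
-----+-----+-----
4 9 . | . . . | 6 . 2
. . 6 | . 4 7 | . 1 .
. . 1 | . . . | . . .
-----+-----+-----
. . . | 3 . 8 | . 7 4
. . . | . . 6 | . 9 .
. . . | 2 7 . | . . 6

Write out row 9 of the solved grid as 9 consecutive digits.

154279836

R4C3 = 7: in row 4, 7 can only go here (every other open cell in that row sees a 7).
R6C5 = 6: in row 6, 6 can only go here (every other open cell in that row sees a 6).
R7C2 = 6: in column 2, 6 can only go here (every other open cell in that column sees a 6).
R8C4 = 4: in column 4, 4 can only go here (every other open cell in that column sees a 4).
R3C4 = 7: in column 4, 7 can only go here (every other open cell in that column sees a 7).
R9C3 = 4: in row 9, 4 can only go here (every other open cell in that row sees a 4).
R8C3 = 8: in column 3, 8 can only go here (every other open cell in that column sees an 8).
R4C4 = 1: in column 4, 1 can only go here (every other open cell in that column sees a 1).
R4C6 = 3: row 4 has {1,2,4,6,7,9}; col 6 has {5,6,7,8}; box has {1,4,6,7} → only 3 remains.
R4C5 = 8: in column 5, 8 can only go here (every other open cell in that column sees an 8).
R4C8 = 5: row 4 has {1,2,3,4,6,7,8,9}; col 8 has {1,7,9}; box has {1,2,6} → only 5 remains.
R2C6 = 4: in column 6, 4 can only go here (every other open cell in that column sees a 4).
R6C6 = 2: in box 5, 2 can only go here (every other open cell in that box sees a 2).
R3C6 = 1: row 3 has {4,7}; col 6 has {2,3,4,5,6,7,8}; box has {4,5,6,7,8,9} → only 1 remains.
R9C6 = 9: row 9 has {2,4,6,7}; col 6 has {1,2,3,4,5,6,7,8}; box has {2,3,4,6,7,8} → only 9 remains.
Singles propagation stalls before every target cell is settled. Branch on R1C8 (candidates {2,4}).
  Try R1C8 = 4: this forces R6C7=4, R6C9=7, R2C9=5, R2C3=2, R2C8=6, R2C1=7, R1C2=3; then column 3 has no cell left for 3 — contradiction.
So R1C8 = 2.
R1C5 = 3 (sole candidate).
R2C8 = 6 (sole candidate).
R3C5 = 2 (sole candidate).
R3C8 = 8 (sole candidate).
R9C8 = 3: row 9 has {2,4,6,7,9}; col 8 has {1,2,5,6,7,8,9}; box has {4,6,7,9} → only 3 remains.
R1C2 = 7 (sole candidate).
R1C3 = 9 (sole candidate).
R1C9 = 1 (sole candidate).
R6C8 = 4 (sole candidate).
R8C9 = 5 (sole candidate).
R9C2 = 5: row 9 has {2,3,4,6,7,9}; col 2 has {1,4,6,7,9}; box has {4,6,8} → only 5 remains.
R1C7 = 4 (sole candidate).
R2C9 = 7 (sole candidate).
R3C9 = 9 (sole candidate).
R7C3 = 2 (sole candidate).
R7C7 = 1 (sole candidate).
R8C2 = 3 (sole candidate).
R8C5 = 1 (sole candidate).
R8C7 = 2 (sole candidate).
R9C1 = 1: row 9 has {2,3,4,5,6,7,9}; col 1 has {4,8}; box has {2,3,4,5,6,8} → only 1 remains.
R9C7 = 8: row 9 has {1,2,3,4,5,6,7,9}; col 7 has {1,2,3,4,6}; box has {1,2,3,4,5,6,7,9} → only 8 remains.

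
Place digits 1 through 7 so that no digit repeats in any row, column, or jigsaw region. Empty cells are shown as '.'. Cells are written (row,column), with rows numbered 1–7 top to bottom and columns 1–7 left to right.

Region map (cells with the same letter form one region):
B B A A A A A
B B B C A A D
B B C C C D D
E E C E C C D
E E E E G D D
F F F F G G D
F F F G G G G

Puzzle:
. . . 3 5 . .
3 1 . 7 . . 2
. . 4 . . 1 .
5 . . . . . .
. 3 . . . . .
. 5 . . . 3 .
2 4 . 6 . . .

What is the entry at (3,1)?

7

(6,4) = 1 (sole candidate).
(2,3) = 5 (hidden single in row 2).
(6,5) = 2 (hidden single in row 6).
(6,7) = 4 (hidden single in row 6).
(4,4) = 4 (hidden single in row 4).
(5,4) = 2 (sole candidate).
(3,4) = 5 (sole candidate).
(3,2) = 2 (hidden single in row 3).
(5,5) = 4 (hidden single in row 5).
(2,5) = 6 (sole candidate).
(2,6) = 4 (sole candidate).
(3,5) = 3 (sole candidate).
(4,5) = 1 (sole candidate).
(7,5) = 7 (sole candidate).
(7,6) = 5 (sole candidate).
(7,7) = 1 (sole candidate).
(1,7) = 7 (sole candidate).
(3,7) = 6 (sole candidate).
(4,7) = 3 (sole candidate).
(5,6) = 7 (sole candidate).
(5,7) = 5 (sole candidate).
(7,3) = 3 (sole candidate).
(1,2) = 6 (sole candidate).
(1,6) = 2 (sole candidate).
(3,1) = 7: row 3 has {1,2,3,4,5,6}; col 1 has {2,3,5}; region has {1,2,3,5,6} → only 7 remains.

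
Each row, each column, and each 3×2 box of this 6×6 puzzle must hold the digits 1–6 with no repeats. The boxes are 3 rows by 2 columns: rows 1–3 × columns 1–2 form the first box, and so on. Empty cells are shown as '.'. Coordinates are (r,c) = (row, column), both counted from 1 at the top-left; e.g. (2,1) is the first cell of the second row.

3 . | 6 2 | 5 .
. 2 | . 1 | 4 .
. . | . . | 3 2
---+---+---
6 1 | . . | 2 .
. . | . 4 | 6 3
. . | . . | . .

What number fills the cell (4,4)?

(1,2) = 4: row 1 has {2,3,5,6}; col 2 has {1,2}; box has {2,3} → only 4 remains.
(1,6) = 1: row 1 has {2,3,4,5,6}; col 6 has {2,3}; box has {2,3,4,5} → only 1 remains.
(2,1) = 5: row 2 has {1,2,4}; col 1 has {3,6}; box has {2,3,4} → only 5 remains.
(2,3) = 3: row 2 has {1,2,4,5}; col 3 has {6}; box has {1,2,6} → only 3 remains.
(2,6) = 6: row 2 has {1,2,3,4,5}; col 6 has {1,2,3}; box has {1,2,3,4,5} → only 6 remains.
(3,1) = 1: row 3 has {2,3}; col 1 has {3,5,6}; box has {2,3,4,5} → only 1 remains.
(3,2) = 6: row 3 has {1,2,3}; col 2 has {1,2,4}; box has {1,2,3,4,5} → only 6 remains.
(3,4) = 5: row 3 has {1,2,3,6}; col 4 has {1,2,4}; box has {1,2,3,6} → only 5 remains.
(4,3) = 5: row 4 has {1,2,6}; col 3 has {3,6}; box has {4} → only 5 remains.
(4,4) = 3: row 4 has {1,2,5,6}; col 4 has {1,2,4,5}; box has {4,5} → only 3 remains.

3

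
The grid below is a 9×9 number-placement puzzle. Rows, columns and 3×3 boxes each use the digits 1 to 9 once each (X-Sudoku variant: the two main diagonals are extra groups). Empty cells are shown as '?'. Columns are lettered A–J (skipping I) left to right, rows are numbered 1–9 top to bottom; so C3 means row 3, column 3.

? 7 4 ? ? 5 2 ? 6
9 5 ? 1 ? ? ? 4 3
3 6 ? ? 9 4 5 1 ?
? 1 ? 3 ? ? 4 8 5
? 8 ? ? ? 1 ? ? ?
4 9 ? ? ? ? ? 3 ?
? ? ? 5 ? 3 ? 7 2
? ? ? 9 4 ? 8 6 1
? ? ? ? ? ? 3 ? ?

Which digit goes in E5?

7

D1 = 8: row 1 has {2,4,5,6,7}; col 4 has {1,3,5,9}; box has {1,4,5,9} → only 8 remains.
E1 = 3: row 1 has {2,4,5,6,7,8}; col 5 has {4,9}; box has {1,4,5,8,9} → only 3 remains.
H1 = 9: row 1 has {2,3,4,5,6,7,8}; col 8 has {1,3,4,6,7,8}; box has {1,2,3,4,5,6} → only 9 remains.
G2 = 7: row 2 has {1,3,4,5,9}; col 7 has {2,3,4,5,8}; box has {1,2,3,4,5,6,9} → only 7 remains.
J3 = 8: row 3 has {1,3,4,5,6,9}; col 9 has {1,2,3,5,6}; box has {1,2,3,4,5,6,7,9} → only 8 remains.
H5 = 2: row 5 has {1,8}; col 8 has {1,3,4,6,7,8,9}; box has {3,4,5,8} → only 2 remains.
J6 = 7: row 6 has {3,4,9}; col 9 has {1,2,3,5,6,8}; box has {2,3,4,5,8} → only 7 remains.
B7 = 4: row 7 has {2,3,5,7}; col 2 has {1,5,6,7,8,9}; box has {} → only 4 remains.
G7 = 9: row 7 has {2,3,4,5,7}; col 7 has {2,3,4,5,7,8}; box has {1,2,3,6,7,8}; main diagonal has {3,5,6} → only 9 remains.
B9 = 2: row 9 has {3}; col 2 has {1,4,5,6,7,8,9}; box has {4} → only 2 remains.
H9 = 5: row 9 has {2,3}; col 8 has {1,2,3,4,6,7,8,9}; box has {1,2,3,6,7,8,9} → only 5 remains.
J9 = 4: row 9 has {2,3,5}; col 9 has {1,2,3,5,6,7,8}; box has {1,2,3,5,6,7,8,9}; main diagonal has {3,5,6,9} → only 4 remains.
A1 = 1: row 1 has {2,3,4,5,6,7,8,9}; col 1 has {3,4,9}; box has {3,4,5,6,7,9}; main diagonal has {3,4,5,6,9} → only 1 remains.
C3 = 2: row 3 has {1,3,4,5,6,8,9}; col 3 has {4}; box has {1,3,4,5,6,7,9}; main diagonal has {1,3,4,5,6,9} → only 2 remains.
D3 = 7: row 3 has {1,2,3,4,5,6,8,9}; col 4 has {1,3,5,8,9}; box has {1,3,4,5,8,9} → only 7 remains.
E5 = 7: row 5 has {1,2,8}; col 5 has {3,4,9}; box has {1,3}; main diagonal has {1,2,3,4,5,6,9}; anti-diagonal has {4,5,6} → only 7 remains.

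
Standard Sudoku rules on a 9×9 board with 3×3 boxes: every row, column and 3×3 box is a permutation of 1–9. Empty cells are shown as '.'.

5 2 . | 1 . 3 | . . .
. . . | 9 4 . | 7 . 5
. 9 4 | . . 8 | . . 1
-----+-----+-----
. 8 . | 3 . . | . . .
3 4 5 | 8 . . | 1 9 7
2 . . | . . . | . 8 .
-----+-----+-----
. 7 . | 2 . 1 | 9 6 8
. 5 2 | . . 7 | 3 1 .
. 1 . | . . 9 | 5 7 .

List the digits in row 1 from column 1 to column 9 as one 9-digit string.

row 1, column 8 = 4: row 1 has {1,2,3,5}; col 8 has {1,6,7,8,9}; box has {1,5,7} → only 4 remains.
row 6, column 2 = 6 (sole candidate).
row 6, column 7 = 4 (sole candidate).
row 6, column 9 = 3 (sole candidate).
row 7, column 1 = 4 (sole candidate).
row 7, column 3 = 3 (sole candidate).
row 7, column 5 = 5 (sole candidate).
row 8, column 9 = 4 (sole candidate).
row 9, column 9 = 2 (sole candidate).
row 2, column 2 = 3 (sole candidate).
row 2, column 8 = 2 (sole candidate).
row 3, column 7 = 6 (sole candidate).
row 3, column 8 = 3 (sole candidate).
row 4, column 7 = 2 (sole candidate).
row 4, column 8 = 5 (sole candidate).
row 4, column 9 = 6 (sole candidate).
row 6, column 6 = 5 (sole candidate).
row 8, column 4 = 6 (sole candidate).
row 8, column 5 = 8 (sole candidate).
row 9, column 4 = 4 (sole candidate).
row 9, column 5 = 3 (sole candidate).
row 1, column 7 = 8: row 1 has {1,2,3,4,5}; col 7 has {1,2,3,4,5,6,7,9}; box has {1,2,3,4,5,6,7} → only 8 remains.
row 1, column 9 = 9: row 1 has {1,2,3,4,5,8}; col 9 has {1,2,3,4,5,6,7,8}; box has {1,2,3,4,5,6,7,8} → only 9 remains.
row 2, column 6 = 6 (sole candidate).
row 3, column 1 = 7 (sole candidate).
row 3, column 4 = 5 (sole candidate).
row 3, column 5 = 2 (sole candidate).
row 4, column 6 = 4 (sole candidate).
row 5, column 5 = 6 (sole candidate).
row 5, column 6 = 2 (sole candidate).
row 6, column 4 = 7 (sole candidate).
row 8, column 1 = 9 (sole candidate).
row 1, column 3 = 6: row 1 has {1,2,3,4,5,8,9}; col 3 has {2,3,4,5}; box has {2,3,4,5,7,9} → only 6 remains.
row 1, column 5 = 7: row 1 has {1,2,3,4,5,6,8,9}; col 5 has {2,3,4,5,6,8}; box has {1,2,3,4,5,6,8,9} → only 7 remains.

526173849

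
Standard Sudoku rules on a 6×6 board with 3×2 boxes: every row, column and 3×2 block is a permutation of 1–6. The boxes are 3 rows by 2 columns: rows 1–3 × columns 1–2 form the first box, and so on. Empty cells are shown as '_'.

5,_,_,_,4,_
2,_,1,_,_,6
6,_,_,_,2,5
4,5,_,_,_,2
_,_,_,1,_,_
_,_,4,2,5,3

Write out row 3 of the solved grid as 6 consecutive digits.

613425

R1C6 = 1: row 1 has {4,5}; col 6 has {2,3,5,6}; box has {2,4,5,6} → only 1 remains.
R2C5 = 3: row 2 has {1,2,6}; col 5 has {2,4,5}; box has {1,2,4,5,6} → only 3 remains.
R3C3 = 3: row 3 has {2,5,6}; col 3 has {1,4}; box has {1} → only 3 remains.
R3C4 = 4: row 3 has {2,3,5,6}; col 4 has {1,2}; box has {1,3} → only 4 remains.
R4C3 = 6: row 4 has {2,4,5}; col 3 has {1,3,4}; box has {1,2,4} → only 6 remains.
R4C4 = 3: row 4 has {2,4,5,6}; col 4 has {1,2,4}; box has {1,2,4,6} → only 3 remains.
R4C5 = 1: row 4 has {2,3,4,5,6}; col 5 has {2,3,4,5}; box has {2,3,5} → only 1 remains.
R5C1 = 3: row 5 has {1}; col 1 has {2,4,5,6}; box has {4,5} → only 3 remains.
R5C3 = 5: row 5 has {1,3}; col 3 has {1,3,4,6}; box has {1,2,3,4,6} → only 5 remains.
R5C5 = 6: row 5 has {1,3,5}; col 5 has {1,2,3,4,5}; box has {1,2,3,5} → only 6 remains.
R5C6 = 4: row 5 has {1,3,5,6}; col 6 has {1,2,3,5,6}; box has {1,2,3,5,6} → only 4 remains.
R6C1 = 1: row 6 has {2,3,4,5}; col 1 has {2,3,4,5,6}; box has {3,4,5} → only 1 remains.
R6C2 = 6: row 6 has {1,2,3,4,5}; col 2 has {5}; box has {1,3,4,5} → only 6 remains.
R1C2 = 3: row 1 has {1,4,5}; col 2 has {5,6}; box has {2,5,6} → only 3 remains.
R1C3 = 2: row 1 has {1,3,4,5}; col 3 has {1,3,4,5,6}; box has {1,3,4} → only 2 remains.
R1C4 = 6: row 1 has {1,2,3,4,5}; col 4 has {1,2,3,4}; box has {1,2,3,4} → only 6 remains.
R2C2 = 4: row 2 has {1,2,3,6}; col 2 has {3,5,6}; box has {2,3,5,6} → only 4 remains.
R2C4 = 5: row 2 has {1,2,3,4,6}; col 4 has {1,2,3,4,6}; box has {1,2,3,4,6} → only 5 remains.
R3C2 = 1: row 3 has {2,3,4,5,6}; col 2 has {3,4,5,6}; box has {2,3,4,5,6} → only 1 remains.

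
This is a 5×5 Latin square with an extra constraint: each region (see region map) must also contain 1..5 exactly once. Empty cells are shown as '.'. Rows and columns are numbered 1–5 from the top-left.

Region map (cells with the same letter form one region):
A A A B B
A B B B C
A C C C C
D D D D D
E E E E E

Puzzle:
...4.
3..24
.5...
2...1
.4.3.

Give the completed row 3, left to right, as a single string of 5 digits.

R2C2 = 1: row 2 has {2,3,4}; col 2 has {4,5}; region has {2,4} → only 1 remains.
R2C3 = 5: row 2 has {1,2,3,4}; col 3 has {}; region has {1,2,4} → only 5 remains.
R3C4 = 1: row 3 has {5}; col 4 has {2,3,4}; region has {4,5} → only 1 remains.
R4C2 = 3: row 4 has {1,2}; col 2 has {1,4,5}; region has {1,2} → only 3 remains.
R4C3 = 4: row 4 has {1,2,3}; col 3 has {5}; region has {1,2,3} → only 4 remains.
R4C4 = 5: row 4 has {1,2,3,4}; col 4 has {1,2,3,4}; region has {1,2,3,4} → only 5 remains.
R1C2 = 2: row 1 has {4}; col 2 has {1,3,4,5}; region has {3} → only 2 remains.
R1C3 = 1: row 1 has {2,4}; col 3 has {4,5}; region has {2,3} → only 1 remains.
R1C5 = 3: row 1 has {1,2,4}; col 5 has {1,4}; region has {1,2,4,5} → only 3 remains.
R3C1 = 4: row 3 has {1,5}; col 1 has {2,3}; region has {1,2,3} → only 4 remains.
R3C5 = 2: row 3 has {1,4,5}; col 5 has {1,3,4}; region has {1,4,5} → only 2 remains.
R5C3 = 2: row 5 has {3,4}; col 3 has {1,4,5}; region has {3,4} → only 2 remains.
R5C5 = 5: row 5 has {2,3,4}; col 5 has {1,2,3,4}; region has {2,3,4} → only 5 remains.
R1C1 = 5: row 1 has {1,2,3,4}; col 1 has {2,3,4}; region has {1,2,3,4} → only 5 remains.
R3C3 = 3: row 3 has {1,2,4,5}; col 3 has {1,2,4,5}; region has {1,2,4,5} → only 3 remains.

45312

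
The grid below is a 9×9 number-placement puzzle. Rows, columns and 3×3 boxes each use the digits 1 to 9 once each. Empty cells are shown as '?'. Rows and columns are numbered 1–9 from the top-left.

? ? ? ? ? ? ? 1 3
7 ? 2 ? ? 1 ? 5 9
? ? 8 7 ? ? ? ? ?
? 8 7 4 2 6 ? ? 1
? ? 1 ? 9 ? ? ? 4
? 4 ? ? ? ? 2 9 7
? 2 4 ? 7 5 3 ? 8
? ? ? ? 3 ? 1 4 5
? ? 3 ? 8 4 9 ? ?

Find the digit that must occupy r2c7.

r4c7 = 5: row 4 has {1,2,4,6,7,8}; col 7 has {1,2,3,9}; box has {1,2,4,7,9} → only 5 remains.
r4c8 = 3: row 4 has {1,2,4,5,6,7,8}; col 8 has {1,4,5,9}; box has {1,2,4,5,7,9} → only 3 remains.
r7c8 = 6: row 7 has {2,3,4,5,7,8}; col 8 has {1,3,4,5,9}; box has {1,3,4,5,8,9} → only 6 remains.
r9c9 = 2: row 9 has {3,4,8,9}; col 9 has {1,3,4,5,7,8,9}; box has {1,3,4,5,6,8,9} → only 2 remains.
r3c8 = 2: row 3 has {7,8}; col 8 has {1,3,4,5,6,9}; box has {1,3,5,9} → only 2 remains.
r3c9 = 6: row 3 has {2,7,8}; col 9 has {1,2,3,4,5,7,8,9}; box has {1,2,3,5,9} → only 6 remains.
r4c1 = 9: row 4 has {1,2,3,4,5,6,7,8}; col 1 has {7}; box has {1,4,7,8} → only 9 remains.
r5c8 = 8: row 5 has {1,4,9}; col 8 has {1,2,3,4,5,6,9}; box has {1,2,3,4,5,7,9} → only 8 remains.
r7c1 = 1: row 7 has {2,3,4,5,6,7,8}; col 1 has {7,9}; box has {2,3,4} → only 1 remains.
r7c4 = 9: row 7 has {1,2,3,4,5,6,7,8}; col 4 has {4,7}; box has {3,4,5,7,8} → only 9 remains.
r8c6 = 2: row 8 has {1,3,4,5}; col 6 has {1,4,5,6}; box has {3,4,5,7,8,9} → only 2 remains.
r9c8 = 7: row 9 has {2,3,4,8,9}; col 8 has {1,2,3,4,5,6,8,9}; box has {1,2,3,4,5,6,8,9} → only 7 remains.
r3c7 = 4: row 3 has {2,6,7,8}; col 7 has {1,2,3,5,9}; box has {1,2,3,5,6,9} → only 4 remains.
r5c7 = 6: row 5 has {1,4,8,9}; col 7 has {1,2,3,4,5,9}; box has {1,2,3,4,5,7,8,9} → only 6 remains.
r8c4 = 6: row 8 has {1,2,3,4,5}; col 4 has {4,7,9}; box has {2,3,4,5,7,8,9} → only 6 remains.
r9c4 = 1: row 9 has {2,3,4,7,8,9}; col 4 has {4,6,7,9}; box has {2,3,4,5,6,7,8,9} → only 1 remains.
r2c7 = 8: row 2 has {1,2,5,7,9}; col 7 has {1,2,3,4,5,6,9}; box has {1,2,3,4,5,6,9} → only 8 remains.

8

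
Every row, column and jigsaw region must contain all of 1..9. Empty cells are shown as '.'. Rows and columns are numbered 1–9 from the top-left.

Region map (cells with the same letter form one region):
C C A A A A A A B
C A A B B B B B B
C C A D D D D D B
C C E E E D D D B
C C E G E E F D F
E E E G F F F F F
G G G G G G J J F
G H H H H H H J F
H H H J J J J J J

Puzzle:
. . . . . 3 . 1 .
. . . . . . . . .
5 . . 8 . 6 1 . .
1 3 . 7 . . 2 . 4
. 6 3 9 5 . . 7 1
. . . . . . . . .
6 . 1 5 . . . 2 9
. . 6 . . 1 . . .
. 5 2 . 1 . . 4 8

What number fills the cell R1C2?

R2C4 = 1: in row 2, 1 can only go here (every other open cell in that row sees a 1).
R4C5 = 6: in row 4, 6 can only go here (every other open cell in that row sees a 6).
R4C3 = 8: in row 4, 8 can only go here (every other open cell in that row sees an 8).
R6C2 = 1: in row 6, 1 can only go here (every other open cell in that row sees a 1).
R3C5 = 4: in region D, 4 can only go here (every other open cell in that region sees a 4).
R3C8 = 3: in region D, 3 can only go here (every other open cell in that region sees a 3).
R8C8 = 5: in region J, 5 can only go here (every other open cell in that region sees a 5).
R4C8 = 9: row 4 has {1,2,3,4,6,7,8}; col 8 has {1,2,3,4,5,7}; region has {1,2,3,4,6,7,8} → only 9 remains.
R4C6 = 5: row 4 has {1,2,3,4,6,7,8,9}; col 6 has {1,3,6}; region has {1,2,3,4,6,7,8,9} → only 5 remains.
Singles propagation stalls before the target is settled. Branch on R3C3 (candidates {7,9}).
  Try R3C3 = 7: this forces R3C9=2, R3C2=9, R8C1=2, R2C2=2; then row 1 has no cell left for 2 — contradiction.
So R3C3 = 9.
R6C3 = 4 (sole candidate).
R5C6 = 2 (sole candidate).
R6C1 = 9 (sole candidate).
R1C2 = 9: in row 1, 9 can only go here (every other open cell in that row sees a 9).

9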